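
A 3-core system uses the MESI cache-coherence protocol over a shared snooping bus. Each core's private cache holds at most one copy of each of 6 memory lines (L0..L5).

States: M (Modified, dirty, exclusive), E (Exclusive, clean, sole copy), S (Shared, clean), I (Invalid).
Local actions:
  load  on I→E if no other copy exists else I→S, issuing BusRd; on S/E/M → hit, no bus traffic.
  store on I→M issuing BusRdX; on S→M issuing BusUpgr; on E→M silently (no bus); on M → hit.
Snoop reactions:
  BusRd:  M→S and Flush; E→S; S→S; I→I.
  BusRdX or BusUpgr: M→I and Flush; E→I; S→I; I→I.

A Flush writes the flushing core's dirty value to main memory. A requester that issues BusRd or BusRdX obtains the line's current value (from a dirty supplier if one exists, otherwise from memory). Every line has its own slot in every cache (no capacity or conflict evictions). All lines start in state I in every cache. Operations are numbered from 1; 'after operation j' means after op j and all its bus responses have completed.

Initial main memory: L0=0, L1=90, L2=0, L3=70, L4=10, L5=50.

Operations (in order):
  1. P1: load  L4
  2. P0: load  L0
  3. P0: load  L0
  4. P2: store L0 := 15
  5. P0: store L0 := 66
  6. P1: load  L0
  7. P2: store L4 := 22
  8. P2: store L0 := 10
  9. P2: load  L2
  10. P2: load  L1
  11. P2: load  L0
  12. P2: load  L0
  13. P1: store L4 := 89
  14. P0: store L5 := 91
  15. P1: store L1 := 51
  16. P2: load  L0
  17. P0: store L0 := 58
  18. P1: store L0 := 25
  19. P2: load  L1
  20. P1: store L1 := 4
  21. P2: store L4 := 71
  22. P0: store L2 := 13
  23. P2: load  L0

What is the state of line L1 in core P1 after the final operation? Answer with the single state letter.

state = M

step 1: P1: load  L4  ⟶  IEI  (L4)  txn=BusRd  M[L4]=10
step 2: P0: load  L0  ⟶  EII  (L0)  txn=BusRd  M[L0]=0
step 3: P0: load  L0  ⟶  EII  (L0)  txn=∅  M[L0]=0
step 4: P2: store L0 := 15  ⟶  IIM  (L0)  txn=BusRdX  M[L0]=0
step 5: P0: store L0 := 66  ⟶  MII  (L0)  txn=BusRdX+Flush  M[L0]=15
step 6: P1: load  L0  ⟶  SSI  (L0)  txn=BusRd+Flush  M[L0]=66
step 7: P2: store L4 := 22  ⟶  IIM  (L4)  txn=BusRdX  M[L4]=10
step 8: P2: store L0 := 10  ⟶  IIM  (L0)  txn=BusRdX  M[L0]=66
step 9: P2: load  L2  ⟶  IIE  (L2)  txn=BusRd  M[L2]=0
step 10: P2: load  L1  ⟶  IIE  (L1)  txn=BusRd  M[L1]=90
step 11: P2: load  L0  ⟶  IIM  (L0)  txn=∅  M[L0]=66
step 12: P2: load  L0  ⟶  IIM  (L0)  txn=∅  M[L0]=66
step 13: P1: store L4 := 89  ⟶  IMI  (L4)  txn=BusRdX+Flush  M[L4]=22
step 14: P0: store L5 := 91  ⟶  MII  (L5)  txn=BusRdX  M[L5]=50
step 15: P1: store L1 := 51  ⟶  IMI  (L1)  txn=BusRdX  M[L1]=90
step 16: P2: load  L0  ⟶  IIM  (L0)  txn=∅  M[L0]=66
step 17: P0: store L0 := 58  ⟶  MII  (L0)  txn=BusRdX+Flush  M[L0]=10
step 18: P1: store L0 := 25  ⟶  IMI  (L0)  txn=BusRdX+Flush  M[L0]=58
step 19: P2: load  L1  ⟶  ISS  (L1)  txn=BusRd+Flush  M[L1]=51
step 20: P1: store L1 := 4  ⟶  IMI  (L1)  txn=BusUpgr  M[L1]=51
step 21: P2: store L4 := 71  ⟶  IIM  (L4)  txn=BusRdX+Flush  M[L4]=89
step 22: P0: store L2 := 13  ⟶  MII  (L2)  txn=BusRdX  M[L2]=0
step 23: P2: load  L0  ⟶  ISS  (L0)  txn=BusRd+Flush  M[L0]=25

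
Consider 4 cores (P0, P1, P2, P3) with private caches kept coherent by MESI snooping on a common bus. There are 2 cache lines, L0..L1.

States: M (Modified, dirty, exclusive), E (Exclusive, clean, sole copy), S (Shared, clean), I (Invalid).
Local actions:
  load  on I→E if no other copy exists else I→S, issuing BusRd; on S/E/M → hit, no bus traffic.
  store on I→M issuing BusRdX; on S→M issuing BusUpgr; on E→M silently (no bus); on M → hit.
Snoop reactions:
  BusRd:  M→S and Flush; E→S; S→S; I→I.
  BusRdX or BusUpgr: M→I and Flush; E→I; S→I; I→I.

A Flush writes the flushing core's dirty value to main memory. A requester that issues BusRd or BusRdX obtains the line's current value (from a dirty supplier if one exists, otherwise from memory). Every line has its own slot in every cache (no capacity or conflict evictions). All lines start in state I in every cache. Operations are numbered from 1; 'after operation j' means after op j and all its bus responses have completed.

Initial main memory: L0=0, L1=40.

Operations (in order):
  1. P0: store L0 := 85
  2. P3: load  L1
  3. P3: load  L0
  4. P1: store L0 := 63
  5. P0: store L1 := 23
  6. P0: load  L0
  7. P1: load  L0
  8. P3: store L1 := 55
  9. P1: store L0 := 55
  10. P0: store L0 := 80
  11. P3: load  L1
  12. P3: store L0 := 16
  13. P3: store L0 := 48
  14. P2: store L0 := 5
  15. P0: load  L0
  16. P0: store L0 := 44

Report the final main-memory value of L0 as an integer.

memory[L0] = 5

[1] P0: store L0 := 85 | P0:M(85), P1:I, P2:I, P3:I | bus: BusRdX
[2] P3: load  L1 | P0:I, P1:I, P2:I, P3:E(40) | bus: BusRd
[3] P3: load  L0 | P0:S(85), P1:I, P2:I, P3:S(85) | bus: BusRd,Flush
[4] P1: store L0 := 63 | P0:I, P1:M(63), P2:I, P3:I | bus: BusRdX
[5] P0: store L1 := 23 | P0:M(23), P1:I, P2:I, P3:I | bus: BusRdX
[6] P0: load  L0 | P0:S(63), P1:S(63), P2:I, P3:I | bus: BusRd,Flush
[7] P1: load  L0 | P0:S(63), P1:S(63), P2:I, P3:I | bus: none
[8] P3: store L1 := 55 | P0:I, P1:I, P2:I, P3:M(55) | bus: BusRdX,Flush
[9] P1: store L0 := 55 | P0:I, P1:M(55), P2:I, P3:I | bus: BusUpgr
[10] P0: store L0 := 80 | P0:M(80), P1:I, P2:I, P3:I | bus: BusRdX,Flush
[11] P3: load  L1 | P0:I, P1:I, P2:I, P3:M(55) | bus: none
[12] P3: store L0 := 16 | P0:I, P1:I, P2:I, P3:M(16) | bus: BusRdX,Flush
[13] P3: store L0 := 48 | P0:I, P1:I, P2:I, P3:M(48) | bus: none
[14] P2: store L0 := 5 | P0:I, P1:I, P2:M(5), P3:I | bus: BusRdX,Flush
[15] P0: load  L0 | P0:S(5), P1:I, P2:S(5), P3:I | bus: BusRd,Flush
[16] P0: store L0 := 44 | P0:M(44), P1:I, P2:I, P3:I | bus: BusUpgr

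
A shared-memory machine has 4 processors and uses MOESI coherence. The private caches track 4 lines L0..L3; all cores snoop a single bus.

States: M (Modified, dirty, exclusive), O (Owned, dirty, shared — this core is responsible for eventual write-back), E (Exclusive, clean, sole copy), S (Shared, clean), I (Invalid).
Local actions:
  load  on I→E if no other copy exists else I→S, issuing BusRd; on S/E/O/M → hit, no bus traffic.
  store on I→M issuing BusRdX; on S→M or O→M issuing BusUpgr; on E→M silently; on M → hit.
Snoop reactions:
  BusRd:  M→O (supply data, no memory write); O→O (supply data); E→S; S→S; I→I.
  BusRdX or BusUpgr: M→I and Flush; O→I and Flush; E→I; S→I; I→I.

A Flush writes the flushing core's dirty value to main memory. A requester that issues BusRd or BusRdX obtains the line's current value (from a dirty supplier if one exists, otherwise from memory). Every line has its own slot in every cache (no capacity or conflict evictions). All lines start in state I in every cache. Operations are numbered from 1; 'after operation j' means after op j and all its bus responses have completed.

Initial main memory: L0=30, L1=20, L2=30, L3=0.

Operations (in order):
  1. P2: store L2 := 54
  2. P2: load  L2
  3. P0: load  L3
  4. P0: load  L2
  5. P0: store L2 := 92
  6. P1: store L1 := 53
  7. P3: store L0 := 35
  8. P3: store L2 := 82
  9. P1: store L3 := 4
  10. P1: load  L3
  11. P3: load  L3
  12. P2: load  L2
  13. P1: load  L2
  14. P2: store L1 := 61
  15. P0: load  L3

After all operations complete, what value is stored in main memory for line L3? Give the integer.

[1] P2: store L2 := 54 | P0:I, P1:I, P2:M(54), P3:I | bus: BusRdX
[2] P2: load  L2 | P0:I, P1:I, P2:M(54), P3:I | bus: none
[3] P0: load  L3 | P0:E(0), P1:I, P2:I, P3:I | bus: BusRd
[4] P0: load  L2 | P0:S(54), P1:I, P2:O(54), P3:I | bus: BusRd
[5] P0: store L2 := 92 | P0:M(92), P1:I, P2:I, P3:I | bus: BusUpgr,Flush
[6] P1: store L1 := 53 | P0:I, P1:M(53), P2:I, P3:I | bus: BusRdX
[7] P3: store L0 := 35 | P0:I, P1:I, P2:I, P3:M(35) | bus: BusRdX
[8] P3: store L2 := 82 | P0:I, P1:I, P2:I, P3:M(82) | bus: BusRdX,Flush
[9] P1: store L3 := 4 | P0:I, P1:M(4), P2:I, P3:I | bus: BusRdX
[10] P1: load  L3 | P0:I, P1:M(4), P2:I, P3:I | bus: none
[11] P3: load  L3 | P0:I, P1:O(4), P2:I, P3:S(4) | bus: BusRd
[12] P2: load  L2 | P0:I, P1:I, P2:S(82), P3:O(82) | bus: BusRd
[13] P1: load  L2 | P0:I, P1:S(82), P2:S(82), P3:O(82) | bus: BusRd
[14] P2: store L1 := 61 | P0:I, P1:I, P2:M(61), P3:I | bus: BusRdX,Flush
[15] P0: load  L3 | P0:S(4), P1:O(4), P2:I, P3:S(4) | bus: BusRd

memory[L3] = 0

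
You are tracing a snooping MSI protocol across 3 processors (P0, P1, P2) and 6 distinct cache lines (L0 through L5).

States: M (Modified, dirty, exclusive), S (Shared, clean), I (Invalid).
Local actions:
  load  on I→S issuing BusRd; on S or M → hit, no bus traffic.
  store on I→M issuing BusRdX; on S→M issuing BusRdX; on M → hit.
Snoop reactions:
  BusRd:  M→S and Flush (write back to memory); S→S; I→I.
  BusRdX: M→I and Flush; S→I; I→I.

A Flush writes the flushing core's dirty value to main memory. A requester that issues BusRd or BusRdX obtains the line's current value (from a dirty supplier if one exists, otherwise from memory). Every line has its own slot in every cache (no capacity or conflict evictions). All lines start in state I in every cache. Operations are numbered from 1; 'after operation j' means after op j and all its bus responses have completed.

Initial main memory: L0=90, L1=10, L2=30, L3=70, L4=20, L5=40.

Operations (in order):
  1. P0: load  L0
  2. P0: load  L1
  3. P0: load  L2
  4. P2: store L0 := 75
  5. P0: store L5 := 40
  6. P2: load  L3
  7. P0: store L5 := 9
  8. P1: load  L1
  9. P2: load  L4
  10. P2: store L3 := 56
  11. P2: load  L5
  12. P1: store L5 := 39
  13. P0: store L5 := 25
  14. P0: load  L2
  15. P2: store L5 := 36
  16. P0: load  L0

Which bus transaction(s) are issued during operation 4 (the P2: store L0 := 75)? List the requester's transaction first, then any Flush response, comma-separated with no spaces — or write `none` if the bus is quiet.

1. P0: load  L0  bus=[BusRd]  L0: P0=S P1=I P2=I  mem[L0]=90
2. P0: load  L1  bus=[BusRd]  L1: P0=S P1=I P2=I  mem[L1]=10
3. P0: load  L2  bus=[BusRd]  L2: P0=S P1=I P2=I  mem[L2]=30
4. P2: store L0 := 75  bus=[BusRdX]  L0: P0=I P1=I P2=M  mem[L0]=90
5. P0: store L5 := 40  bus=[BusRdX]  L5: P0=M P1=I P2=I  mem[L5]=40
6. P2: load  L3  bus=[BusRd]  L3: P0=I P1=I P2=S  mem[L3]=70
7. P0: store L5 := 9  bus=[-]  L5: P0=M P1=I P2=I  mem[L5]=40
8. P1: load  L1  bus=[BusRd]  L1: P0=S P1=S P2=I  mem[L1]=10
9. P2: load  L4  bus=[BusRd]  L4: P0=I P1=I P2=S  mem[L4]=20
10. P2: store L3 := 56  bus=[BusRdX]  L3: P0=I P1=I P2=M  mem[L3]=70
11. P2: load  L5  bus=[BusRd,Flush]  L5: P0=S P1=I P2=S  mem[L5]=9
12. P1: store L5 := 39  bus=[BusRdX]  L5: P0=I P1=M P2=I  mem[L5]=9
13. P0: store L5 := 25  bus=[BusRdX,Flush]  L5: P0=M P1=I P2=I  mem[L5]=39
14. P0: load  L2  bus=[-]  L2: P0=S P1=I P2=I  mem[L2]=30
15. P2: store L5 := 36  bus=[BusRdX,Flush]  L5: P0=I P1=I P2=M  mem[L5]=25
16. P0: load  L0  bus=[BusRd,Flush]  L0: P0=S P1=I P2=S  mem[L0]=75

bus = BusRdX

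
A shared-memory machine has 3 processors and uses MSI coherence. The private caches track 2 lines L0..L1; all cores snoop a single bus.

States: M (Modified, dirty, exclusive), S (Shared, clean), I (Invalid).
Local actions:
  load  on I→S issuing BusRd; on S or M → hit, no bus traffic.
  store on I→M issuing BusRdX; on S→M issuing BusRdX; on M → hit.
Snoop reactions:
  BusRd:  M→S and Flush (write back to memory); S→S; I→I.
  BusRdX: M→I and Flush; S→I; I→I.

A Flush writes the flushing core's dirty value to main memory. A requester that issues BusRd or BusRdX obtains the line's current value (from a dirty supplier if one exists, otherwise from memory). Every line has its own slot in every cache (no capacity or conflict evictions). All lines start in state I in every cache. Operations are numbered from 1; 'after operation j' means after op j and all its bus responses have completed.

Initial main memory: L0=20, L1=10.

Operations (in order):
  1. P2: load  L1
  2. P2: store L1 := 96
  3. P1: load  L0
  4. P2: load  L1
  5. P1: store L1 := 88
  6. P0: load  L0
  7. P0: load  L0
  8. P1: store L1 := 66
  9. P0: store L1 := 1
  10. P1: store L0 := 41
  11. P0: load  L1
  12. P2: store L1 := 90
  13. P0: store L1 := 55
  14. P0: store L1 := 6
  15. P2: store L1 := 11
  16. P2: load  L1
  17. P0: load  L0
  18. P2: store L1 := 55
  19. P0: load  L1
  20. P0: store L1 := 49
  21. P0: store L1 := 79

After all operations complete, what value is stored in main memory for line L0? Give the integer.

1. P2: load  L1  bus=[BusRd]  L1: P0=I P1=I P2=S  mem[L1]=10
2. P2: store L1 := 96  bus=[BusRdX]  L1: P0=I P1=I P2=M  mem[L1]=10
3. P1: load  L0  bus=[BusRd]  L0: P0=I P1=S P2=I  mem[L0]=20
4. P2: load  L1  bus=[-]  L1: P0=I P1=I P2=M  mem[L1]=10
5. P1: store L1 := 88  bus=[BusRdX,Flush]  L1: P0=I P1=M P2=I  mem[L1]=96
6. P0: load  L0  bus=[BusRd]  L0: P0=S P1=S P2=I  mem[L0]=20
7. P0: load  L0  bus=[-]  L0: P0=S P1=S P2=I  mem[L0]=20
8. P1: store L1 := 66  bus=[-]  L1: P0=I P1=M P2=I  mem[L1]=96
9. P0: store L1 := 1  bus=[BusRdX,Flush]  L1: P0=M P1=I P2=I  mem[L1]=66
10. P1: store L0 := 41  bus=[BusRdX]  L0: P0=I P1=M P2=I  mem[L0]=20
11. P0: load  L1  bus=[-]  L1: P0=M P1=I P2=I  mem[L1]=66
12. P2: store L1 := 90  bus=[BusRdX,Flush]  L1: P0=I P1=I P2=M  mem[L1]=1
13. P0: store L1 := 55  bus=[BusRdX,Flush]  L1: P0=M P1=I P2=I  mem[L1]=90
14. P0: store L1 := 6  bus=[-]  L1: P0=M P1=I P2=I  mem[L1]=90
15. P2: store L1 := 11  bus=[BusRdX,Flush]  L1: P0=I P1=I P2=M  mem[L1]=6
16. P2: load  L1  bus=[-]  L1: P0=I P1=I P2=M  mem[L1]=6
17. P0: load  L0  bus=[BusRd,Flush]  L0: P0=S P1=S P2=I  mem[L0]=41
18. P2: store L1 := 55  bus=[-]  L1: P0=I P1=I P2=M  mem[L1]=6
19. P0: load  L1  bus=[BusRd,Flush]  L1: P0=S P1=I P2=S  mem[L1]=55
20. P0: store L1 := 49  bus=[BusRdX]  L1: P0=M P1=I P2=I  mem[L1]=55
21. P0: store L1 := 79  bus=[-]  L1: P0=M P1=I P2=I  mem[L1]=55

memory[L0] = 41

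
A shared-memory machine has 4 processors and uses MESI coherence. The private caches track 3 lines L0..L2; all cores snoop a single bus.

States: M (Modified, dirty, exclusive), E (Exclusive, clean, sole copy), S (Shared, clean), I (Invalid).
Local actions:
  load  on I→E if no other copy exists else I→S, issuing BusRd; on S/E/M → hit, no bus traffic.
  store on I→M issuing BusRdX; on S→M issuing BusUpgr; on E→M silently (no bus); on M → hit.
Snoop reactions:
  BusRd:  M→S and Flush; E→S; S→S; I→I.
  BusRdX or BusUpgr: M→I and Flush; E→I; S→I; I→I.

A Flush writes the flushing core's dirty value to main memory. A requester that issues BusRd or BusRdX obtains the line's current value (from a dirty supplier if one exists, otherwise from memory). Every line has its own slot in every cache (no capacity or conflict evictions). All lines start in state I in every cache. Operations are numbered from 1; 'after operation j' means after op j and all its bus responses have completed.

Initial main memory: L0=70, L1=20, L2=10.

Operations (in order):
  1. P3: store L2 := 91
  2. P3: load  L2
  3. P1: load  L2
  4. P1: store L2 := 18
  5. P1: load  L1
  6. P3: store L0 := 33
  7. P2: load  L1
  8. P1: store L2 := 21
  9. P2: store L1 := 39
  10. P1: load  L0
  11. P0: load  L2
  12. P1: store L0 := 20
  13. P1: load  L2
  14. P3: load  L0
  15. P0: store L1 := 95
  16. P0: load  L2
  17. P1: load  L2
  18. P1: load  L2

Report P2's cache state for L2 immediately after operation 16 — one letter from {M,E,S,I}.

step 1: P3: store L2 := 91  ⟶  IIIM  (L2)  txn=BusRdX  M[L2]=10
step 2: P3: load  L2  ⟶  IIIM  (L2)  txn=∅  M[L2]=10
step 3: P1: load  L2  ⟶  ISIS  (L2)  txn=BusRd+Flush  M[L2]=91
step 4: P1: store L2 := 18  ⟶  IMII  (L2)  txn=BusUpgr  M[L2]=91
step 5: P1: load  L1  ⟶  IEII  (L1)  txn=BusRd  M[L1]=20
step 6: P3: store L0 := 33  ⟶  IIIM  (L0)  txn=BusRdX  M[L0]=70
step 7: P2: load  L1  ⟶  ISSI  (L1)  txn=BusRd  M[L1]=20
step 8: P1: store L2 := 21  ⟶  IMII  (L2)  txn=∅  M[L2]=91
step 9: P2: store L1 := 39  ⟶  IIMI  (L1)  txn=BusUpgr  M[L1]=20
step 10: P1: load  L0  ⟶  ISIS  (L0)  txn=BusRd+Flush  M[L0]=33
step 11: P0: load  L2  ⟶  SSII  (L2)  txn=BusRd+Flush  M[L2]=21
step 12: P1: store L0 := 20  ⟶  IMII  (L0)  txn=BusUpgr  M[L0]=33
step 13: P1: load  L2  ⟶  SSII  (L2)  txn=∅  M[L2]=21
step 14: P3: load  L0  ⟶  ISIS  (L0)  txn=BusRd+Flush  M[L0]=20
step 15: P0: store L1 := 95  ⟶  MIII  (L1)  txn=BusRdX+Flush  M[L1]=39
step 16: P0: load  L2  ⟶  SSII  (L2)  txn=∅  M[L2]=21
step 17: P1: load  L2  ⟶  SSII  (L2)  txn=∅  M[L2]=21
step 18: P1: load  L2  ⟶  SSII  (L2)  txn=∅  M[L2]=21

state = I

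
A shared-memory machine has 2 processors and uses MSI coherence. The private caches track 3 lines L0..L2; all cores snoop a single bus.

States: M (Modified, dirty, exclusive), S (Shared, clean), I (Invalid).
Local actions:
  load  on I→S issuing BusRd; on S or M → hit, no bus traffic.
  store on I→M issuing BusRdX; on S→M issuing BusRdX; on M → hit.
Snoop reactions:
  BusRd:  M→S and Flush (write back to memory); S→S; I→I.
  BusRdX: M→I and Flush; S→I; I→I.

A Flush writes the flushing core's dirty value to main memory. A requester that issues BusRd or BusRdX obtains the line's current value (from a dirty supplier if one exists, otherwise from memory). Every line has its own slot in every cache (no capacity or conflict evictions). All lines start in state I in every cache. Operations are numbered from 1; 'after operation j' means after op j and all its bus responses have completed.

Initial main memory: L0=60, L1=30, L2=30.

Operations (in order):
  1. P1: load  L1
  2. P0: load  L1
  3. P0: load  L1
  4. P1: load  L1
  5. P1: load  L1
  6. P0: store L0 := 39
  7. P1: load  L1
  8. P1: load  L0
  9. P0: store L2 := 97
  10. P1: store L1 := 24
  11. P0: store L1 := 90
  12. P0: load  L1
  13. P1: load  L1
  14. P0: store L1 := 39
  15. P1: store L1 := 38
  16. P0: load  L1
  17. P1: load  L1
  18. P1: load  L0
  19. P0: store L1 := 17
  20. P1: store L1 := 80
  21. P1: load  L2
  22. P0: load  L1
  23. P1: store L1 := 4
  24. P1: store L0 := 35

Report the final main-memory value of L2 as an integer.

memory[L2] = 97

[1] P1: load  L1 | P0:I, P1:S(30) | bus: BusRd
[2] P0: load  L1 | P0:S(30), P1:S(30) | bus: BusRd
[3] P0: load  L1 | P0:S(30), P1:S(30) | bus: none
[4] P1: load  L1 | P0:S(30), P1:S(30) | bus: none
[5] P1: load  L1 | P0:S(30), P1:S(30) | bus: none
[6] P0: store L0 := 39 | P0:M(39), P1:I | bus: BusRdX
[7] P1: load  L1 | P0:S(30), P1:S(30) | bus: none
[8] P1: load  L0 | P0:S(39), P1:S(39) | bus: BusRd,Flush
[9] P0: store L2 := 97 | P0:M(97), P1:I | bus: BusRdX
[10] P1: store L1 := 24 | P0:I, P1:M(24) | bus: BusRdX
[11] P0: store L1 := 90 | P0:M(90), P1:I | bus: BusRdX,Flush
[12] P0: load  L1 | P0:M(90), P1:I | bus: none
[13] P1: load  L1 | P0:S(90), P1:S(90) | bus: BusRd,Flush
[14] P0: store L1 := 39 | P0:M(39), P1:I | bus: BusRdX
[15] P1: store L1 := 38 | P0:I, P1:M(38) | bus: BusRdX,Flush
[16] P0: load  L1 | P0:S(38), P1:S(38) | bus: BusRd,Flush
[17] P1: load  L1 | P0:S(38), P1:S(38) | bus: none
[18] P1: load  L0 | P0:S(39), P1:S(39) | bus: none
[19] P0: store L1 := 17 | P0:M(17), P1:I | bus: BusRdX
[20] P1: store L1 := 80 | P0:I, P1:M(80) | bus: BusRdX,Flush
[21] P1: load  L2 | P0:S(97), P1:S(97) | bus: BusRd,Flush
[22] P0: load  L1 | P0:S(80), P1:S(80) | bus: BusRd,Flush
[23] P1: store L1 := 4 | P0:I, P1:M(4) | bus: BusRdX
[24] P1: store L0 := 35 | P0:I, P1:M(35) | bus: BusRdX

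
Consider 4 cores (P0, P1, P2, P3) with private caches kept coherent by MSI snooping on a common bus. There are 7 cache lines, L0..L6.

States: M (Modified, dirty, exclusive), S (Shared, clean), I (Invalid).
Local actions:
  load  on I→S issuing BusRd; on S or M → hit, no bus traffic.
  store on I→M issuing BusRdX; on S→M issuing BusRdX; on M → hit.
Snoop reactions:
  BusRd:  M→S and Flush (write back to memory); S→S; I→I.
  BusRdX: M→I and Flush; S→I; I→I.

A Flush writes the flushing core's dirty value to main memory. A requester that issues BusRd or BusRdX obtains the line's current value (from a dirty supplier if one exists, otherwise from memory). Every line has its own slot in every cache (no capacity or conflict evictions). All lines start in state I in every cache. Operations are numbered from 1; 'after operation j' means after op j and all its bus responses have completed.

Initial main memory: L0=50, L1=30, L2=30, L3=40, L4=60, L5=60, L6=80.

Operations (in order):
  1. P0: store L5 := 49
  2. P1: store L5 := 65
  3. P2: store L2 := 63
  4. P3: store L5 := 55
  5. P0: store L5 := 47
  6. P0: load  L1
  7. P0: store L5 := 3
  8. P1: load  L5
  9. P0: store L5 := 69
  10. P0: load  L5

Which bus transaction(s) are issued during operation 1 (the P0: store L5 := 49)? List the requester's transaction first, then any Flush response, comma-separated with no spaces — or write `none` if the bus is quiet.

  op1 P0: store L5 := 49 → M/I/I/I on L5; bus BusRdX; mem=60
  op2 P1: store L5 := 65 → I/M/I/I on L5; bus BusRdX Flush; mem=49
  op3 P2: store L2 := 63 → I/I/M/I on L2; bus BusRdX; mem=30
  op4 P3: store L5 := 55 → I/I/I/M on L5; bus BusRdX Flush; mem=65
  op5 P0: store L5 := 47 → M/I/I/I on L5; bus BusRdX Flush; mem=55
  op6 P0: load  L1 → S/I/I/I on L1; bus BusRd; mem=30
  op7 P0: store L5 := 3 → M/I/I/I on L5; bus (none); mem=55
  op8 P1: load  L5 → S/S/I/I on L5; bus BusRd Flush; mem=3
  op9 P0: store L5 := 69 → M/I/I/I on L5; bus BusRdX; mem=3
  op10 P0: load  L5 → M/I/I/I on L5; bus (none); mem=3

bus = BusRdX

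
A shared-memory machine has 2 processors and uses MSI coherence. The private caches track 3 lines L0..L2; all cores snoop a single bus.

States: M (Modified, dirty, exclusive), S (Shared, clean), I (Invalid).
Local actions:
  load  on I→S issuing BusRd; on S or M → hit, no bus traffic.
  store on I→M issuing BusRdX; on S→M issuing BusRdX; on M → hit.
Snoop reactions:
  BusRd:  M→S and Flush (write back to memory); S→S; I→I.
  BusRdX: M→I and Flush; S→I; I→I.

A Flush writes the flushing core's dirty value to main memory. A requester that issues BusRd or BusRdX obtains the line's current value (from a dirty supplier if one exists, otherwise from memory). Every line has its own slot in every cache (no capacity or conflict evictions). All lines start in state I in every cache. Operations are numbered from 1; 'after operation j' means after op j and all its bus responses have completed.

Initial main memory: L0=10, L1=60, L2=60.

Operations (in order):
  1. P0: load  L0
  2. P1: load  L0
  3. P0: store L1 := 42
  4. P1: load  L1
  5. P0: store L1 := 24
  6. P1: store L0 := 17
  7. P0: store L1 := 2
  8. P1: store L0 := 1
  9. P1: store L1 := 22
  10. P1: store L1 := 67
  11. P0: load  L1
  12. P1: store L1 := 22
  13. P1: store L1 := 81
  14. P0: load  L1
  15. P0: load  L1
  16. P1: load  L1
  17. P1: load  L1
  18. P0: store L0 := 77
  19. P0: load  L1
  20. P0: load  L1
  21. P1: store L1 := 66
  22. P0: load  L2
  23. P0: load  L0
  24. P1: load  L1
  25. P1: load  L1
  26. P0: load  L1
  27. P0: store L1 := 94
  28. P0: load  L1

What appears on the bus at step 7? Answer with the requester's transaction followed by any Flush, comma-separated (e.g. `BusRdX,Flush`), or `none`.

bus = none

  op1 P0: load  L0 → S/I on L0; bus BusRd; mem=10
  op2 P1: load  L0 → S/S on L0; bus BusRd; mem=10
  op3 P0: store L1 := 42 → M/I on L1; bus BusRdX; mem=60
  op4 P1: load  L1 → S/S on L1; bus BusRd Flush; mem=42
  op5 P0: store L1 := 24 → M/I on L1; bus BusRdX; mem=42
  op6 P1: store L0 := 17 → I/M on L0; bus BusRdX; mem=10
  op7 P0: store L1 := 2 → M/I on L1; bus (none); mem=42
  op8 P1: store L0 := 1 → I/M on L0; bus (none); mem=10
  op9 P1: store L1 := 22 → I/M on L1; bus BusRdX Flush; mem=2
  op10 P1: store L1 := 67 → I/M on L1; bus (none); mem=2
  op11 P0: load  L1 → S/S on L1; bus BusRd Flush; mem=67
  op12 P1: store L1 := 22 → I/M on L1; bus BusRdX; mem=67
  op13 P1: store L1 := 81 → I/M on L1; bus (none); mem=67
  op14 P0: load  L1 → S/S on L1; bus BusRd Flush; mem=81
  op15 P0: load  L1 → S/S on L1; bus (none); mem=81
  op16 P1: load  L1 → S/S on L1; bus (none); mem=81
  op17 P1: load  L1 → S/S on L1; bus (none); mem=81
  op18 P0: store L0 := 77 → M/I on L0; bus BusRdX Flush; mem=1
  op19 P0: load  L1 → S/S on L1; bus (none); mem=81
  op20 P0: load  L1 → S/S on L1; bus (none); mem=81
  op21 P1: store L1 := 66 → I/M on L1; bus BusRdX; mem=81
  op22 P0: load  L2 → S/I on L2; bus BusRd; mem=60
  op23 P0: load  L0 → M/I on L0; bus (none); mem=1
  op24 P1: load  L1 → I/M on L1; bus (none); mem=81
  op25 P1: load  L1 → I/M on L1; bus (none); mem=81
  op26 P0: load  L1 → S/S on L1; bus BusRd Flush; mem=66
  op27 P0: store L1 := 94 → M/I on L1; bus BusRdX; mem=66
  op28 P0: load  L1 → M/I on L1; bus (none); mem=66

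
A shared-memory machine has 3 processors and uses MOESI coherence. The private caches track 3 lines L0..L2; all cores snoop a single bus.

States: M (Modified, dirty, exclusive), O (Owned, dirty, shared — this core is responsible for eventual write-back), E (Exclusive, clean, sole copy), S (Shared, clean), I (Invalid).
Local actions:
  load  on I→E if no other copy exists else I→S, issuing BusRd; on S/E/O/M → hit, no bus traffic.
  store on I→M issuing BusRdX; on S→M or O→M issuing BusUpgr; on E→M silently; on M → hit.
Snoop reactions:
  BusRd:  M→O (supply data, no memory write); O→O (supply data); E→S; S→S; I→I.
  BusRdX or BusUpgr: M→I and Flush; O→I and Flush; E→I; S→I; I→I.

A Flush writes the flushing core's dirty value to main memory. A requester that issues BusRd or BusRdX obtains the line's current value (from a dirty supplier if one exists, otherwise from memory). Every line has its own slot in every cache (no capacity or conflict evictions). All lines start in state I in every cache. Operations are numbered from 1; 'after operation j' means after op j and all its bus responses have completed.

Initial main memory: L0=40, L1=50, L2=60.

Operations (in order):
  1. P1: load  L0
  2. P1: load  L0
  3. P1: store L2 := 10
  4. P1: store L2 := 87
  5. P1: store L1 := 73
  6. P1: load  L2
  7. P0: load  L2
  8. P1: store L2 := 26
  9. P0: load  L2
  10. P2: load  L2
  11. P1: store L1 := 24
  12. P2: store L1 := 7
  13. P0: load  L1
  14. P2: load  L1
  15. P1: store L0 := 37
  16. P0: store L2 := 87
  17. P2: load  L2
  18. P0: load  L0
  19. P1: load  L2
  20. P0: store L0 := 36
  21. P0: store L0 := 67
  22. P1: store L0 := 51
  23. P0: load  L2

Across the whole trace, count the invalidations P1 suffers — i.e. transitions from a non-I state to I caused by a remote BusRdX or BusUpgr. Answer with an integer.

invalidations = 3

[1] P1: load  L0 | P0:I, P1:E(40), P2:I | bus: BusRd
[2] P1: load  L0 | P0:I, P1:E(40), P2:I | bus: none
[3] P1: store L2 := 10 | P0:I, P1:M(10), P2:I | bus: BusRdX
[4] P1: store L2 := 87 | P0:I, P1:M(87), P2:I | bus: none
[5] P1: store L1 := 73 | P0:I, P1:M(73), P2:I | bus: BusRdX
[6] P1: load  L2 | P0:I, P1:M(87), P2:I | bus: none
[7] P0: load  L2 | P0:S(87), P1:O(87), P2:I | bus: BusRd
[8] P1: store L2 := 26 | P0:I, P1:M(26), P2:I | bus: BusUpgr
[9] P0: load  L2 | P0:S(26), P1:O(26), P2:I | bus: BusRd
[10] P2: load  L2 | P0:S(26), P1:O(26), P2:S(26) | bus: BusRd
[11] P1: store L1 := 24 | P0:I, P1:M(24), P2:I | bus: none
[12] P2: store L1 := 7 | P0:I, P1:I, P2:M(7) | bus: BusRdX,Flush
[13] P0: load  L1 | P0:S(7), P1:I, P2:O(7) | bus: BusRd
[14] P2: load  L1 | P0:S(7), P1:I, P2:O(7) | bus: none
[15] P1: store L0 := 37 | P0:I, P1:M(37), P2:I | bus: none
[16] P0: store L2 := 87 | P0:M(87), P1:I, P2:I | bus: BusUpgr,Flush
[17] P2: load  L2 | P0:O(87), P1:I, P2:S(87) | bus: BusRd
[18] P0: load  L0 | P0:S(37), P1:O(37), P2:I | bus: BusRd
[19] P1: load  L2 | P0:O(87), P1:S(87), P2:S(87) | bus: BusRd
[20] P0: store L0 := 36 | P0:M(36), P1:I, P2:I | bus: BusUpgr,Flush
[21] P0: store L0 := 67 | P0:M(67), P1:I, P2:I | bus: none
[22] P1: store L0 := 51 | P0:I, P1:M(51), P2:I | bus: BusRdX,Flush
[23] P0: load  L2 | P0:O(87), P1:S(87), P2:S(87) | bus: none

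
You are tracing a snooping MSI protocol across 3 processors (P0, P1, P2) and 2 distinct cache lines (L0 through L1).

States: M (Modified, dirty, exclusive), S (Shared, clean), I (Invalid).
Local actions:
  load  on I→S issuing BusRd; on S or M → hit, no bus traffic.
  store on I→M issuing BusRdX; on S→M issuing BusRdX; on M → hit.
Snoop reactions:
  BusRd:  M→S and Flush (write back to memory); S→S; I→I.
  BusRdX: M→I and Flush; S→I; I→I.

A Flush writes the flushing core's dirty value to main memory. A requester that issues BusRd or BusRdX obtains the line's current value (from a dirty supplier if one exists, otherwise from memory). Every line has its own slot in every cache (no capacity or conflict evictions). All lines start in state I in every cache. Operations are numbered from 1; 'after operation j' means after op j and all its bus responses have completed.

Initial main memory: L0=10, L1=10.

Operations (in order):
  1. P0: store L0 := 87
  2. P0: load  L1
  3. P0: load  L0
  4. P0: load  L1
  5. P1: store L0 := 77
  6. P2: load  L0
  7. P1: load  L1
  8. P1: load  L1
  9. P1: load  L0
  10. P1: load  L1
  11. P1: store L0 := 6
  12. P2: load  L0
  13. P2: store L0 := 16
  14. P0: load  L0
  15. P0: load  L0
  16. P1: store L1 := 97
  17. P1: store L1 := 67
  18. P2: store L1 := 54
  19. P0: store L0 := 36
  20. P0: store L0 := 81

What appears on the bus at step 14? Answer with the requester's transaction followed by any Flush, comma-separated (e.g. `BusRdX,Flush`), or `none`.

[1] P0: store L0 := 87 | P0:M(87), P1:I, P2:I | bus: BusRdX
[2] P0: load  L1 | P0:S(10), P1:I, P2:I | bus: BusRd
[3] P0: load  L0 | P0:M(87), P1:I, P2:I | bus: none
[4] P0: load  L1 | P0:S(10), P1:I, P2:I | bus: none
[5] P1: store L0 := 77 | P0:I, P1:M(77), P2:I | bus: BusRdX,Flush
[6] P2: load  L0 | P0:I, P1:S(77), P2:S(77) | bus: BusRd,Flush
[7] P1: load  L1 | P0:S(10), P1:S(10), P2:I | bus: BusRd
[8] P1: load  L1 | P0:S(10), P1:S(10), P2:I | bus: none
[9] P1: load  L0 | P0:I, P1:S(77), P2:S(77) | bus: none
[10] P1: load  L1 | P0:S(10), P1:S(10), P2:I | bus: none
[11] P1: store L0 := 6 | P0:I, P1:M(6), P2:I | bus: BusRdX
[12] P2: load  L0 | P0:I, P1:S(6), P2:S(6) | bus: BusRd,Flush
[13] P2: store L0 := 16 | P0:I, P1:I, P2:M(16) | bus: BusRdX
[14] P0: load  L0 | P0:S(16), P1:I, P2:S(16) | bus: BusRd,Flush
[15] P0: load  L0 | P0:S(16), P1:I, P2:S(16) | bus: none
[16] P1: store L1 := 97 | P0:I, P1:M(97), P2:I | bus: BusRdX
[17] P1: store L1 := 67 | P0:I, P1:M(67), P2:I | bus: none
[18] P2: store L1 := 54 | P0:I, P1:I, P2:M(54) | bus: BusRdX,Flush
[19] P0: store L0 := 36 | P0:M(36), P1:I, P2:I | bus: BusRdX
[20] P0: store L0 := 81 | P0:M(81), P1:I, P2:I | bus: none

bus = BusRd,Flush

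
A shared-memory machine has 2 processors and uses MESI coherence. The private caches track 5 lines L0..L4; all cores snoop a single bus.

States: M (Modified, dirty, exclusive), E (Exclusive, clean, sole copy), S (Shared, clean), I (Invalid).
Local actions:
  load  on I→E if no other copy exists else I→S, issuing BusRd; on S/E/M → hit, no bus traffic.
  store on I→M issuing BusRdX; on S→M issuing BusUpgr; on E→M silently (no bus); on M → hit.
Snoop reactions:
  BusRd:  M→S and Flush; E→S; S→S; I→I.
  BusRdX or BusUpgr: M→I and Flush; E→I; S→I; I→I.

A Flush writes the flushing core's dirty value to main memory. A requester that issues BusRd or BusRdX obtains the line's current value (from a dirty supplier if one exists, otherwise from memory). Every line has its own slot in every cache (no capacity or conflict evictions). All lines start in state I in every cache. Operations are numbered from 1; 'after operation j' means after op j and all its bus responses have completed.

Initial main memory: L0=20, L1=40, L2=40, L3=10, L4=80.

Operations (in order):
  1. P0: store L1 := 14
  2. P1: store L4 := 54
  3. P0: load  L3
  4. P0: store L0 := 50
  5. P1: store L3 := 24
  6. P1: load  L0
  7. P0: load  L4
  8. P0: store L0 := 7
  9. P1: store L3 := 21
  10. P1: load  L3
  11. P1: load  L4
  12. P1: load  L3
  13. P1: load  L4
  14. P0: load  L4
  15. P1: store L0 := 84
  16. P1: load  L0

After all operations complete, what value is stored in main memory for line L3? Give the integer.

[1] P0: store L1 := 14 | P0:M(14), P1:I | bus: BusRdX
[2] P1: store L4 := 54 | P0:I, P1:M(54) | bus: BusRdX
[3] P0: load  L3 | P0:E(10), P1:I | bus: BusRd
[4] P0: store L0 := 50 | P0:M(50), P1:I | bus: BusRdX
[5] P1: store L3 := 24 | P0:I, P1:M(24) | bus: BusRdX
[6] P1: load  L0 | P0:S(50), P1:S(50) | bus: BusRd,Flush
[7] P0: load  L4 | P0:S(54), P1:S(54) | bus: BusRd,Flush
[8] P0: store L0 := 7 | P0:M(7), P1:I | bus: BusUpgr
[9] P1: store L3 := 21 | P0:I, P1:M(21) | bus: none
[10] P1: load  L3 | P0:I, P1:M(21) | bus: none
[11] P1: load  L4 | P0:S(54), P1:S(54) | bus: none
[12] P1: load  L3 | P0:I, P1:M(21) | bus: none
[13] P1: load  L4 | P0:S(54), P1:S(54) | bus: none
[14] P0: load  L4 | P0:S(54), P1:S(54) | bus: none
[15] P1: store L0 := 84 | P0:I, P1:M(84) | bus: BusRdX,Flush
[16] P1: load  L0 | P0:I, P1:M(84) | bus: none

memory[L3] = 10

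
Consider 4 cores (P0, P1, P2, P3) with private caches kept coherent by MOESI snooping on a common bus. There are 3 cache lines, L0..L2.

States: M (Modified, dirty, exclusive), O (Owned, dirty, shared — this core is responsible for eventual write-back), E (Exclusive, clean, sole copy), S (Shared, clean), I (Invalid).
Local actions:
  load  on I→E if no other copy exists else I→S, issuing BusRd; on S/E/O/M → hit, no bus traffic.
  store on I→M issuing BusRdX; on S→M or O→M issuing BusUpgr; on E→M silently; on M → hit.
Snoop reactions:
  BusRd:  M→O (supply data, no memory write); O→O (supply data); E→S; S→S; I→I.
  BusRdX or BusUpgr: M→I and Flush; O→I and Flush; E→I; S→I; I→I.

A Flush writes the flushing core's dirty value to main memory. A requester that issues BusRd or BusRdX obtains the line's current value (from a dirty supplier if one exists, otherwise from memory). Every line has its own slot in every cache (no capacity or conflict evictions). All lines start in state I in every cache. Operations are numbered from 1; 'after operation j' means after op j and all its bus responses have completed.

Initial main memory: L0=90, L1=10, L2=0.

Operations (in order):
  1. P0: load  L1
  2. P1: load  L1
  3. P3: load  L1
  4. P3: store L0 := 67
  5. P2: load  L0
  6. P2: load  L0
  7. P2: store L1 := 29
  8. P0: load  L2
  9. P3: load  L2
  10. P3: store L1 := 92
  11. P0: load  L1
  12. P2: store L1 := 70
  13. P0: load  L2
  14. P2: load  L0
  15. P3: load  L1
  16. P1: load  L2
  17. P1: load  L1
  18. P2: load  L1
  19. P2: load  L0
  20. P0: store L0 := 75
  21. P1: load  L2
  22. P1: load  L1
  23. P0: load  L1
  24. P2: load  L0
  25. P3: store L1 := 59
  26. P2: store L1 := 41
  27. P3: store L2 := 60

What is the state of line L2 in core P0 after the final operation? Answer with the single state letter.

[1] P0: load  L1 | P0:E(10), P1:I, P2:I, P3:I | bus: BusRd
[2] P1: load  L1 | P0:S(10), P1:S(10), P2:I, P3:I | bus: BusRd
[3] P3: load  L1 | P0:S(10), P1:S(10), P2:I, P3:S(10) | bus: BusRd
[4] P3: store L0 := 67 | P0:I, P1:I, P2:I, P3:M(67) | bus: BusRdX
[5] P2: load  L0 | P0:I, P1:I, P2:S(67), P3:O(67) | bus: BusRd
[6] P2: load  L0 | P0:I, P1:I, P2:S(67), P3:O(67) | bus: none
[7] P2: store L1 := 29 | P0:I, P1:I, P2:M(29), P3:I | bus: BusRdX
[8] P0: load  L2 | P0:E(0), P1:I, P2:I, P3:I | bus: BusRd
[9] P3: load  L2 | P0:S(0), P1:I, P2:I, P3:S(0) | bus: BusRd
[10] P3: store L1 := 92 | P0:I, P1:I, P2:I, P3:M(92) | bus: BusRdX,Flush
[11] P0: load  L1 | P0:S(92), P1:I, P2:I, P3:O(92) | bus: BusRd
[12] P2: store L1 := 70 | P0:I, P1:I, P2:M(70), P3:I | bus: BusRdX,Flush
[13] P0: load  L2 | P0:S(0), P1:I, P2:I, P3:S(0) | bus: none
[14] P2: load  L0 | P0:I, P1:I, P2:S(67), P3:O(67) | bus: none
[15] P3: load  L1 | P0:I, P1:I, P2:O(70), P3:S(70) | bus: BusRd
[16] P1: load  L2 | P0:S(0), P1:S(0), P2:I, P3:S(0) | bus: BusRd
[17] P1: load  L1 | P0:I, P1:S(70), P2:O(70), P3:S(70) | bus: BusRd
[18] P2: load  L1 | P0:I, P1:S(70), P2:O(70), P3:S(70) | bus: none
[19] P2: load  L0 | P0:I, P1:I, P2:S(67), P3:O(67) | bus: none
[20] P0: store L0 := 75 | P0:M(75), P1:I, P2:I, P3:I | bus: BusRdX,Flush
[21] P1: load  L2 | P0:S(0), P1:S(0), P2:I, P3:S(0) | bus: none
[22] P1: load  L1 | P0:I, P1:S(70), P2:O(70), P3:S(70) | bus: none
[23] P0: load  L1 | P0:S(70), P1:S(70), P2:O(70), P3:S(70) | bus: BusRd
[24] P2: load  L0 | P0:O(75), P1:I, P2:S(75), P3:I | bus: BusRd
[25] P3: store L1 := 59 | P0:I, P1:I, P2:I, P3:M(59) | bus: BusUpgr,Flush
[26] P2: store L1 := 41 | P0:I, P1:I, P2:M(41), P3:I | bus: BusRdX,Flush
[27] P3: store L2 := 60 | P0:I, P1:I, P2:I, P3:M(60) | bus: BusUpgr

state = I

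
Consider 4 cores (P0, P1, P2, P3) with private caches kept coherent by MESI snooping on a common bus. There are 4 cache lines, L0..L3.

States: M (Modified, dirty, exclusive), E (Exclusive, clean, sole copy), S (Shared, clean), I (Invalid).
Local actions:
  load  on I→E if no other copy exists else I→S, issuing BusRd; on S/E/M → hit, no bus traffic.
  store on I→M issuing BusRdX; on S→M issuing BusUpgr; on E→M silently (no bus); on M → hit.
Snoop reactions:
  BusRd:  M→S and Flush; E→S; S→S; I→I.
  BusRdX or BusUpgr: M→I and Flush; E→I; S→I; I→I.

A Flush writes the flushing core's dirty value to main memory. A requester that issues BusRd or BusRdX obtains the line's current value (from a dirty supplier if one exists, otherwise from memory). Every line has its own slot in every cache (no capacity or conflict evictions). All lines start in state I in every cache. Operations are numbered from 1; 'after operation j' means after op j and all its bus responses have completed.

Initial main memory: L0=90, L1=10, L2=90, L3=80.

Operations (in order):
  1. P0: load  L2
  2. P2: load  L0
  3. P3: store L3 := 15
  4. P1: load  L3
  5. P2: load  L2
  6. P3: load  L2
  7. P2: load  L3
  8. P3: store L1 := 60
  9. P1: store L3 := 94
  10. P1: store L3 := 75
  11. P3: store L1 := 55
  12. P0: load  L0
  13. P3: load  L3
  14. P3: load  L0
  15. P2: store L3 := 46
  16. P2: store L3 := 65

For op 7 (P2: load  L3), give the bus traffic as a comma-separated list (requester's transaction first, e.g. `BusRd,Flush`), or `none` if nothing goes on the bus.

bus = BusRd

1. P0: load  L2  bus=[BusRd]  L2: P0=E P1=I P2=I P3=I  mem[L2]=90
2. P2: load  L0  bus=[BusRd]  L0: P0=I P1=I P2=E P3=I  mem[L0]=90
3. P3: store L3 := 15  bus=[BusRdX]  L3: P0=I P1=I P2=I P3=M  mem[L3]=80
4. P1: load  L3  bus=[BusRd,Flush]  L3: P0=I P1=S P2=I P3=S  mem[L3]=15
5. P2: load  L2  bus=[BusRd]  L2: P0=S P1=I P2=S P3=I  mem[L2]=90
6. P3: load  L2  bus=[BusRd]  L2: P0=S P1=I P2=S P3=S  mem[L2]=90
7. P2: load  L3  bus=[BusRd]  L3: P0=I P1=S P2=S P3=S  mem[L3]=15
8. P3: store L1 := 60  bus=[BusRdX]  L1: P0=I P1=I P2=I P3=M  mem[L1]=10
9. P1: store L3 := 94  bus=[BusUpgr]  L3: P0=I P1=M P2=I P3=I  mem[L3]=15
10. P1: store L3 := 75  bus=[-]  L3: P0=I P1=M P2=I P3=I  mem[L3]=15
11. P3: store L1 := 55  bus=[-]  L1: P0=I P1=I P2=I P3=M  mem[L1]=10
12. P0: load  L0  bus=[BusRd]  L0: P0=S P1=I P2=S P3=I  mem[L0]=90
13. P3: load  L3  bus=[BusRd,Flush]  L3: P0=I P1=S P2=I P3=S  mem[L3]=75
14. P3: load  L0  bus=[BusRd]  L0: P0=S P1=I P2=S P3=S  mem[L0]=90
15. P2: store L3 := 46  bus=[BusRdX]  L3: P0=I P1=I P2=M P3=I  mem[L3]=75
16. P2: store L3 := 65  bus=[-]  L3: P0=I P1=I P2=M P3=I  mem[L3]=75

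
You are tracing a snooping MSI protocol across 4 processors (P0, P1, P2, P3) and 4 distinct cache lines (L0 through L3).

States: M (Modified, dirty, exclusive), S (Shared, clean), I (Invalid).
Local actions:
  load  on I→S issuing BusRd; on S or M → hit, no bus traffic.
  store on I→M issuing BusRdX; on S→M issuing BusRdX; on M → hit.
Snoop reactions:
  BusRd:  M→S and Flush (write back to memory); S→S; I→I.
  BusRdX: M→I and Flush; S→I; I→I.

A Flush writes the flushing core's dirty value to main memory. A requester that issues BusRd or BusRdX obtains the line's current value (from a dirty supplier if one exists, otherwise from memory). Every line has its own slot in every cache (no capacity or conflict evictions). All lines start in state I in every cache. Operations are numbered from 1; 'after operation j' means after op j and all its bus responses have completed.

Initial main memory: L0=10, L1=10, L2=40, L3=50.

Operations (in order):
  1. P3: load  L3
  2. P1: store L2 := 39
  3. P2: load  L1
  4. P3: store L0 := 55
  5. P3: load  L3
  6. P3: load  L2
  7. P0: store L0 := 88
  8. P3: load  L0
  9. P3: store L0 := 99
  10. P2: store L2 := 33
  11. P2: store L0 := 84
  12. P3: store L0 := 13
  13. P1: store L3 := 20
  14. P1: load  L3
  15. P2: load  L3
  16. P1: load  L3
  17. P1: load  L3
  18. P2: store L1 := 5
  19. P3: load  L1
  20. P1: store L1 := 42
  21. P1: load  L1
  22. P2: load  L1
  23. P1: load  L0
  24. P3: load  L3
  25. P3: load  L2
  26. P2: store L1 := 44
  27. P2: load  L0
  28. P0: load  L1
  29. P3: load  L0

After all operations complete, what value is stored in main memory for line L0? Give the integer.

memory[L0] = 13

[1] P3: load  L3 | P0:I, P1:I, P2:I, P3:S(50) | bus: BusRd
[2] P1: store L2 := 39 | P0:I, P1:M(39), P2:I, P3:I | bus: BusRdX
[3] P2: load  L1 | P0:I, P1:I, P2:S(10), P3:I | bus: BusRd
[4] P3: store L0 := 55 | P0:I, P1:I, P2:I, P3:M(55) | bus: BusRdX
[5] P3: load  L3 | P0:I, P1:I, P2:I, P3:S(50) | bus: none
[6] P3: load  L2 | P0:I, P1:S(39), P2:I, P3:S(39) | bus: BusRd,Flush
[7] P0: store L0 := 88 | P0:M(88), P1:I, P2:I, P3:I | bus: BusRdX,Flush
[8] P3: load  L0 | P0:S(88), P1:I, P2:I, P3:S(88) | bus: BusRd,Flush
[9] P3: store L0 := 99 | P0:I, P1:I, P2:I, P3:M(99) | bus: BusRdX
[10] P2: store L2 := 33 | P0:I, P1:I, P2:M(33), P3:I | bus: BusRdX
[11] P2: store L0 := 84 | P0:I, P1:I, P2:M(84), P3:I | bus: BusRdX,Flush
[12] P3: store L0 := 13 | P0:I, P1:I, P2:I, P3:M(13) | bus: BusRdX,Flush
[13] P1: store L3 := 20 | P0:I, P1:M(20), P2:I, P3:I | bus: BusRdX
[14] P1: load  L3 | P0:I, P1:M(20), P2:I, P3:I | bus: none
[15] P2: load  L3 | P0:I, P1:S(20), P2:S(20), P3:I | bus: BusRd,Flush
[16] P1: load  L3 | P0:I, P1:S(20), P2:S(20), P3:I | bus: none
[17] P1: load  L3 | P0:I, P1:S(20), P2:S(20), P3:I | bus: none
[18] P2: store L1 := 5 | P0:I, P1:I, P2:M(5), P3:I | bus: BusRdX
[19] P3: load  L1 | P0:I, P1:I, P2:S(5), P3:S(5) | bus: BusRd,Flush
[20] P1: store L1 := 42 | P0:I, P1:M(42), P2:I, P3:I | bus: BusRdX
[21] P1: load  L1 | P0:I, P1:M(42), P2:I, P3:I | bus: none
[22] P2: load  L1 | P0:I, P1:S(42), P2:S(42), P3:I | bus: BusRd,Flush
[23] P1: load  L0 | P0:I, P1:S(13), P2:I, P3:S(13) | bus: BusRd,Flush
[24] P3: load  L3 | P0:I, P1:S(20), P2:S(20), P3:S(20) | bus: BusRd
[25] P3: load  L2 | P0:I, P1:I, P2:S(33), P3:S(33) | bus: BusRd,Flush
[26] P2: store L1 := 44 | P0:I, P1:I, P2:M(44), P3:I | bus: BusRdX
[27] P2: load  L0 | P0:I, P1:S(13), P2:S(13), P3:S(13) | bus: BusRd
[28] P0: load  L1 | P0:S(44), P1:I, P2:S(44), P3:I | bus: BusRd,Flush
[29] P3: load  L0 | P0:I, P1:S(13), P2:S(13), P3:S(13) | bus: none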